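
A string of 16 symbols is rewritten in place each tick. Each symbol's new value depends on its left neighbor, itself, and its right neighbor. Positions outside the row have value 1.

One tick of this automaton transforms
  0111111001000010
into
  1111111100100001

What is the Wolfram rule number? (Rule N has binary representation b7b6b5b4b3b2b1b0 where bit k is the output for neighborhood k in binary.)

position 2: 111 → 1  (bit 7 = 1)
position 6: 110 → 1  (bit 6 = 1)
position 0: 101 → 1  (bit 5 = 1)
position 7: 100 → 1  (bit 4 = 1)
position 1: 011 → 1  (bit 3 = 1)
position 9: 010 → 0  (bit 2 = 0)
position 8: 001 → 0  (bit 1 = 0)
position 11: 000 → 0  (bit 0 = 0)
bits b7..b0 = 11111000 = 248

248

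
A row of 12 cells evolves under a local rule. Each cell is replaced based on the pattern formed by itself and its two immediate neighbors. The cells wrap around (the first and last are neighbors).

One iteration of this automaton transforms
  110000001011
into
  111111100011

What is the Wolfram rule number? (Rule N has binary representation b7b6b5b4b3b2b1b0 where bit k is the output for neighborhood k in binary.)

position 0: 111 → 1  (bit 7 = 1)
position 1: 110 → 1  (bit 6 = 1)
position 9: 101 → 0  (bit 5 = 0)
position 2: 100 → 1  (bit 4 = 1)
position 10: 011 → 1  (bit 3 = 1)
position 8: 010 → 0  (bit 2 = 0)
position 7: 001 → 0  (bit 1 = 0)
position 3: 000 → 1  (bit 0 = 1)
bits b7..b0 = 11011001 = 217

217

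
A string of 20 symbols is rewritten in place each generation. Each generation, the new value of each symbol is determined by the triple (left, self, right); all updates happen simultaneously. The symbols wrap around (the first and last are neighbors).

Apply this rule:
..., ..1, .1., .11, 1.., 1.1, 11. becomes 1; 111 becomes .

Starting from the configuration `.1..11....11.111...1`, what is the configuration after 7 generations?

11111111111111.11111

11111111111111.11111
.............111....
11111111111111.11111  (repeats generation 1; period 2)
generation 7: 11111111111111.11111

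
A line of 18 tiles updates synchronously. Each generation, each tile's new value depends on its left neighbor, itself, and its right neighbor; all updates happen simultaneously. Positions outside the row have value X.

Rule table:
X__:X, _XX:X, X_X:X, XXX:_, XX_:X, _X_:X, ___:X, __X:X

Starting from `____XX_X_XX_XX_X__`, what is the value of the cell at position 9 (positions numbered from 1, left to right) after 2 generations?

XXXXXXXXXXXXXXXXXX
__________________
position 9 holds _

_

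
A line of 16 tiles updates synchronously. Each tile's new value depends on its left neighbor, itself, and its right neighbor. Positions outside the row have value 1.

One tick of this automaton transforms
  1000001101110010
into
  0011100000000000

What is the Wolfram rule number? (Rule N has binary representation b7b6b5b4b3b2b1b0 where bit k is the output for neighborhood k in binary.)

position 10: 111 → 0  (bit 7 = 0)
position 0: 110 → 0  (bit 6 = 0)
position 8: 101 → 0  (bit 5 = 0)
position 1: 100 → 0  (bit 4 = 0)
position 6: 011 → 0  (bit 3 = 0)
position 14: 010 → 0  (bit 2 = 0)
position 5: 001 → 0  (bit 1 = 0)
position 2: 000 → 1  (bit 0 = 1)
bits b7..b0 = 00000001 = 1

1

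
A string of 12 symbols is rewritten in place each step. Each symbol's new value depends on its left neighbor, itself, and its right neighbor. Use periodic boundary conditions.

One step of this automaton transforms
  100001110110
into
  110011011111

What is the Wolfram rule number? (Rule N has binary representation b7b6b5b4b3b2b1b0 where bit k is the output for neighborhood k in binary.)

126

position 6: 111 → 0  (bit 7 = 0)
position 7: 110 → 1  (bit 6 = 1)
position 8: 101 → 1  (bit 5 = 1)
position 1: 100 → 1  (bit 4 = 1)
position 5: 011 → 1  (bit 3 = 1)
position 0: 010 → 1  (bit 2 = 1)
position 4: 001 → 1  (bit 1 = 1)
position 2: 000 → 0  (bit 0 = 0)
bits b7..b0 = 01111110 = 126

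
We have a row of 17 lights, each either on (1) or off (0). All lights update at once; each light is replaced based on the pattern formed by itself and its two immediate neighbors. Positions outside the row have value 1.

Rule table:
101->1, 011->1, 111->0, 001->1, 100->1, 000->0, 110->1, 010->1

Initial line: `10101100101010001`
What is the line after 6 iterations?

11110000011110110

11111111111111011
00000000000001110
10000000000011011
11000000000111110
01100000001100011
11110000011110110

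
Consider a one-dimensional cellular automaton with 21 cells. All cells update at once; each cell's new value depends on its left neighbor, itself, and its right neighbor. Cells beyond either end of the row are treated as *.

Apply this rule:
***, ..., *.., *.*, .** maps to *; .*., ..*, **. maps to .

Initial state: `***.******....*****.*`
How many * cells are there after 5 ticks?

**.******.***.****.**
*.******.***.****.***
.******.***.****.****
******.***.****.*****
*****.***.****.******
count of *: 18

18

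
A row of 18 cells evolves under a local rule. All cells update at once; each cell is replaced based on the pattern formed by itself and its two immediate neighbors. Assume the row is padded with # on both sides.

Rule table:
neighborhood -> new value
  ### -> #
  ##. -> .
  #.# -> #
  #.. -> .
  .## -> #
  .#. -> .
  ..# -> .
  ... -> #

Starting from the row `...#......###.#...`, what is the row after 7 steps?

step 1: .#...####.##.#..#.
step 2: #..#.###.##.#....#
step 3: ....###.##.#..##.#
step 4: .##.##.##.#...#.##
step 5: ##.##.##.#..#..###
step 6: #.##.##.#......###
step 7: .##.##.#..####.###

.##.##.#..####.###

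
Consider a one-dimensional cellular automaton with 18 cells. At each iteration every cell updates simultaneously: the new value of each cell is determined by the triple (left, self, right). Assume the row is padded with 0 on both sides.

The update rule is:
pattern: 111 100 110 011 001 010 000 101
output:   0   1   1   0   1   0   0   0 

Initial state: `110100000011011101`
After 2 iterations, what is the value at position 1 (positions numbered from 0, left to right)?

0

010010000101000100
101101001000101010
position 1 holds 0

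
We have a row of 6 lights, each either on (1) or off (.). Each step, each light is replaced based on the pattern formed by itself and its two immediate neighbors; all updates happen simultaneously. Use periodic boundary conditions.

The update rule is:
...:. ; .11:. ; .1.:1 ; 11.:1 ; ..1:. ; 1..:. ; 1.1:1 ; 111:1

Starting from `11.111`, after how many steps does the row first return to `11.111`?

step 1: 111.11
step 2: 1111.1
step 3: 11111.
step 4: .11111
step 5: 1.1111
step 6: 11.111

6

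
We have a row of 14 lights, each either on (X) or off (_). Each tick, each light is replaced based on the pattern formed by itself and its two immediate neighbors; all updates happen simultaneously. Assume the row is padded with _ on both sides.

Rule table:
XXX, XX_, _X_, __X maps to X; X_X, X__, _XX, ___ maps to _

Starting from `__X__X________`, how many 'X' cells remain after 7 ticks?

4

tick 1: _XX_XX________
tick 2: X_X__X________
tick 3: X_X_XX________
tick 4: X_X__X________  (repeats tick 2; period 2)
tick 7: X_X_XX________
count of X: 4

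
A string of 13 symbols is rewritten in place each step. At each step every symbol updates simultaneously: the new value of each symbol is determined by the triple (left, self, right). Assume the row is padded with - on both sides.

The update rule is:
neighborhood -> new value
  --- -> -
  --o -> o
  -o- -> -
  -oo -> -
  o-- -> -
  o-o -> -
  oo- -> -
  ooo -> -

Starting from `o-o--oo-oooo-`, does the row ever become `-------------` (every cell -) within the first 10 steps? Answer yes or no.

----o--------
---o---------
--o----------
-o-----------
o------------
-------------
all cells are - at step 6

yes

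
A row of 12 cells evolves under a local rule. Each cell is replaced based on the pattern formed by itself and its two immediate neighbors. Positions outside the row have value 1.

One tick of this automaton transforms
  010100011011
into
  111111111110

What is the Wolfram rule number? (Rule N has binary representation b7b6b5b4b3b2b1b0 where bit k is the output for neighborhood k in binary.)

position 11: 111 → 0  (bit 7 = 0)
position 8: 110 → 1  (bit 6 = 1)
position 0: 101 → 1  (bit 5 = 1)
position 4: 100 → 1  (bit 4 = 1)
position 7: 011 → 1  (bit 3 = 1)
position 1: 010 → 1  (bit 2 = 1)
position 6: 001 → 1  (bit 1 = 1)
position 5: 000 → 1  (bit 0 = 1)
bits b7..b0 = 01111111 = 127

127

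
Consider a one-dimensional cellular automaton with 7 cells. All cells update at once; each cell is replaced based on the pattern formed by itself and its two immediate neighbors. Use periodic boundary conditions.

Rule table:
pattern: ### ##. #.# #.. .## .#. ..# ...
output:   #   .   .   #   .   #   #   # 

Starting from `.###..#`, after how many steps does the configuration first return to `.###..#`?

7

..#.###
###..#.
.#.###.
##..#.#
#.###..
#..#.##
.###..#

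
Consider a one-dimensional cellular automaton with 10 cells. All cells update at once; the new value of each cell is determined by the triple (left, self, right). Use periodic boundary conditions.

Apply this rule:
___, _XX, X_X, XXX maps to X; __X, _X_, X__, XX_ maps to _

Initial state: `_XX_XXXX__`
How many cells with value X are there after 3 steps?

6

_X_XXXX__X
X_XXXX____
_XXXX__XX_
count of X: 6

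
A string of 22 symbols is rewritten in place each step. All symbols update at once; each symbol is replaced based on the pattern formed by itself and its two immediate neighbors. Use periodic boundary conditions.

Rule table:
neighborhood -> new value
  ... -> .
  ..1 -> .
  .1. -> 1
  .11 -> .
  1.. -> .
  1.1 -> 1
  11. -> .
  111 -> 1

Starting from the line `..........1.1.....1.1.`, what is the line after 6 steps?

...........1.......1..

..........111.....111.
...........1.......1..
...........1.......1..  (fixed point — unchanged through step 6)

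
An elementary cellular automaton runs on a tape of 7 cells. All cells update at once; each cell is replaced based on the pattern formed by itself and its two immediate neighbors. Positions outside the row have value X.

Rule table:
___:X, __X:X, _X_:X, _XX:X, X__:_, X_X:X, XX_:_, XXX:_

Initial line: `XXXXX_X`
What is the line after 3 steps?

XX____X

_____XX
_XXXXX_
XX____X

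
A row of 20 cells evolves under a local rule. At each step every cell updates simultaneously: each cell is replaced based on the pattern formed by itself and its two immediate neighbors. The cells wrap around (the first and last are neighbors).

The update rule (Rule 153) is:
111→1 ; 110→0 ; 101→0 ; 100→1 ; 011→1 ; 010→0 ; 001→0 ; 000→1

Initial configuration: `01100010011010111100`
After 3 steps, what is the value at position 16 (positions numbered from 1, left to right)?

step 1: 01011001010000111011
step 2: 00010100001110110010
step 3: 11000011101100101001
position 16 holds 0

0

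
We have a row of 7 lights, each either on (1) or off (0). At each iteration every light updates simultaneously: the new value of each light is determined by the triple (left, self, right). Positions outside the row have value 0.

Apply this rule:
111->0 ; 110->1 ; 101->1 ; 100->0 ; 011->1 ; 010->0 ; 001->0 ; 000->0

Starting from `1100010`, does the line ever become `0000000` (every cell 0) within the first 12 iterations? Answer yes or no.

iteration 1: 1100000
iteration 2: 1100000  (fixed point — unchanged through iteration 12)
iteration 12 is 1100000, still not uniform 0

no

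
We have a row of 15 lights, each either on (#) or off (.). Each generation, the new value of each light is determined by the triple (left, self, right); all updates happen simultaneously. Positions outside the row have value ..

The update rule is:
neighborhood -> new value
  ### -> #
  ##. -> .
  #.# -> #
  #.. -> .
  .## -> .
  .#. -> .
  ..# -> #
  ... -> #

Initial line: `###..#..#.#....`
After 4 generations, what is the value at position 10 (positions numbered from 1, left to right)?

.#..#..#.#..###
#..#..#.#..#.#.
..#..#.#..#.#..
##..#.#..#.#..#
position 10 holds #

#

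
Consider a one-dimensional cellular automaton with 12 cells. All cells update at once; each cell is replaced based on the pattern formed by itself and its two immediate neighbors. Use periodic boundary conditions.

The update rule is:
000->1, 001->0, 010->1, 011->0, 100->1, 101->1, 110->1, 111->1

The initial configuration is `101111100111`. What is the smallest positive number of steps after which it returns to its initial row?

12

110111110011
111011111001
111101111100
011110111110
001111011111
100111101111
110011110111
111001111011
111100111101
111110011110
011111001111
101111100111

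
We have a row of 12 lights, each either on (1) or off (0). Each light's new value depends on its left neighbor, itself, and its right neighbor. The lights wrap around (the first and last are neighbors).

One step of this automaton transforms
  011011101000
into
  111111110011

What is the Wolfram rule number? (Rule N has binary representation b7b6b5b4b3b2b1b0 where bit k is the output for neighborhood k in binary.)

position 5: 111 → 1  (bit 7 = 1)
position 2: 110 → 1  (bit 6 = 1)
position 3: 101 → 1  (bit 5 = 1)
position 9: 100 → 0  (bit 4 = 0)
position 1: 011 → 1  (bit 3 = 1)
position 8: 010 → 0  (bit 2 = 0)
position 0: 001 → 1  (bit 1 = 1)
position 10: 000 → 1  (bit 0 = 1)
bits b7..b0 = 11101011 = 235

235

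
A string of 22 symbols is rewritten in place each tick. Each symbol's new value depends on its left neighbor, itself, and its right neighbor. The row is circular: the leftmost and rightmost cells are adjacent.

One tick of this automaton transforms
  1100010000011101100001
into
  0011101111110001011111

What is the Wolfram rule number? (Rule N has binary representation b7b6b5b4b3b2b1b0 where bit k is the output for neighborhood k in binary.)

position 0: 111 → 0  (bit 7 = 0)
position 1: 110 → 0  (bit 6 = 0)
position 14: 101 → 0  (bit 5 = 0)
position 2: 100 → 1  (bit 4 = 1)
position 11: 011 → 1  (bit 3 = 1)
position 5: 010 → 0  (bit 2 = 0)
position 4: 001 → 1  (bit 1 = 1)
position 3: 000 → 1  (bit 0 = 1)
bits b7..b0 = 00011011 = 27

27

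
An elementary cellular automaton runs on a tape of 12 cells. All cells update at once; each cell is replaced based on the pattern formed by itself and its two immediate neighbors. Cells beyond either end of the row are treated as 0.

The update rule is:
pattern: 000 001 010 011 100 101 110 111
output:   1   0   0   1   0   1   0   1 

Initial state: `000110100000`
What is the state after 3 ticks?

tick 1: 110101001111
tick 2: 101010001110
tick 3: 010100101100

010100101100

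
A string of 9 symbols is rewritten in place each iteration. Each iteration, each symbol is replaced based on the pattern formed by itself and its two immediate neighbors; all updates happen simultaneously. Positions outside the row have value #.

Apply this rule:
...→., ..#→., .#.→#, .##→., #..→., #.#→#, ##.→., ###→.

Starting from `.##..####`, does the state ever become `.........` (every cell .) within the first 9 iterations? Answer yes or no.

#........
.........
all cells are . at iteration 2

yes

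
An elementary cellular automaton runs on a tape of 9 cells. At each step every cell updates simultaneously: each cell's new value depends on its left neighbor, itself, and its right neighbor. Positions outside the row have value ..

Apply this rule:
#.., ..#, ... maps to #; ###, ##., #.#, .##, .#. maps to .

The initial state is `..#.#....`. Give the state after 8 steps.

##...####
..###....
##...####  (repeats step 1; period 2)
step 8: ..###....

..###....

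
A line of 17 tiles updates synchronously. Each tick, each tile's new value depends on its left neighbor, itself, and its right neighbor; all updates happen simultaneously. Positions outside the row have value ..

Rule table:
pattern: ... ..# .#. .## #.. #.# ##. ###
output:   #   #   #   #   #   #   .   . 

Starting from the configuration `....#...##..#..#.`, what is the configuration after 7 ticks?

#########.#######
#........##......
##########.######
#.........##.....
###########.#####
#..........##....
############.####

############.####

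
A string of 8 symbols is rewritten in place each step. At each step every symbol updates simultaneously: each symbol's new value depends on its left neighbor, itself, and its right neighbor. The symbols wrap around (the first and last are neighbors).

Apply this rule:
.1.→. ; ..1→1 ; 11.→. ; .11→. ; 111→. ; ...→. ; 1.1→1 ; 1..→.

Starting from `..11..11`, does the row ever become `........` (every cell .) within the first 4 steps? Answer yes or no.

.1...1..
1...1...
...1...1
..1...1.
step 4 is ..1...1., still not uniform .

no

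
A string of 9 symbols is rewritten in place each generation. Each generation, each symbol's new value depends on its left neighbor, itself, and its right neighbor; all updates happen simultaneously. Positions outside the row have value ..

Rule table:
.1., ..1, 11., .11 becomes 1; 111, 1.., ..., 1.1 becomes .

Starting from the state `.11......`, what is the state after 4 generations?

generation 1: 111......
generation 2: 1.1......
generation 3: 1.1......  (fixed point — unchanged through generation 4)

1.1......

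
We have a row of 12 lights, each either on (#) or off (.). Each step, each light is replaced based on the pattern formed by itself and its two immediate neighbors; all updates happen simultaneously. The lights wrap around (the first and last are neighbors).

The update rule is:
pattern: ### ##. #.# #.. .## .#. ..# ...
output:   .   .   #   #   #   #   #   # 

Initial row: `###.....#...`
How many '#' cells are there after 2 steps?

3

step 1: #..#########
step 2: .###........
count of #: 3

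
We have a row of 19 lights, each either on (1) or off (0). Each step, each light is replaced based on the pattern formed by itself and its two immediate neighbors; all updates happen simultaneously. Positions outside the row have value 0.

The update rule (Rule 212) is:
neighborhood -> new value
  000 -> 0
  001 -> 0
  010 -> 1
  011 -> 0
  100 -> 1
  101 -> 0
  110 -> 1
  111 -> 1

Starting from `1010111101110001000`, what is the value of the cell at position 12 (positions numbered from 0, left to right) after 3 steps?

1

step 1: 1010011100111001100
step 2: 1011001110011100110
step 3: 1001100111001110011
position 12 holds 1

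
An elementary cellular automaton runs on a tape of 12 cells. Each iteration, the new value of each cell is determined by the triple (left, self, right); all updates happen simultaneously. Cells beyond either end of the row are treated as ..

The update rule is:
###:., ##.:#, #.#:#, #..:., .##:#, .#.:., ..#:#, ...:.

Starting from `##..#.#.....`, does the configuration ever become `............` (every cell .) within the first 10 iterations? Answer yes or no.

##.#.#......
###.#.......
#.##........
.###........
##.#........
###.........
#.#.........
.#..........
#...........
............
all cells are . at iteration 10

yes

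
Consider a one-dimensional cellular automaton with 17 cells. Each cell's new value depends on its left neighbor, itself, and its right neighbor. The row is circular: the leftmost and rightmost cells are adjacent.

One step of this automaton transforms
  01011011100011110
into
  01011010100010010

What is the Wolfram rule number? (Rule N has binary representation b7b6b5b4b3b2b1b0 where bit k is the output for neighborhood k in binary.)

position 7: 111 → 0  (bit 7 = 0)
position 4: 110 → 1  (bit 6 = 1)
position 2: 101 → 0  (bit 5 = 0)
position 9: 100 → 0  (bit 4 = 0)
position 3: 011 → 1  (bit 3 = 1)
position 1: 010 → 1  (bit 2 = 1)
position 0: 001 → 0  (bit 1 = 0)
position 10: 000 → 0  (bit 0 = 0)
bits b7..b0 = 01001100 = 76

76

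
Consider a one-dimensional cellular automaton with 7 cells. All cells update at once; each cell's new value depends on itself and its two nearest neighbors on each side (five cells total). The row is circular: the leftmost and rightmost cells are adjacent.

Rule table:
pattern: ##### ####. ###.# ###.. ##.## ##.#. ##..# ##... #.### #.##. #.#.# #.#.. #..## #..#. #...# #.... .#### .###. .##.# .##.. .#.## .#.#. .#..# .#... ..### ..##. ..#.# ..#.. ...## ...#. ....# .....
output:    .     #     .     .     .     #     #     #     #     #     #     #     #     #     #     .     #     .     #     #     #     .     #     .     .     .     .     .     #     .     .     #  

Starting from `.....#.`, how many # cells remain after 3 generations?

.##....
#.##.#.
######.
count of #: 6

6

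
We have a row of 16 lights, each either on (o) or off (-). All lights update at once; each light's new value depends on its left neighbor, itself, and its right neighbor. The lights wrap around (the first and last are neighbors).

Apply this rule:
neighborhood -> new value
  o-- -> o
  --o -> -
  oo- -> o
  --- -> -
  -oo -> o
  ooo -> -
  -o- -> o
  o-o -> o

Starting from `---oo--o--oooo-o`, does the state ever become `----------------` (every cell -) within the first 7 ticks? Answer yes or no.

no

tick 1: o--ooo-oo-o--ooo
tick 2: oo-o-ooooooo-o--
tick 3: oooooo-----oooo-
tick 4: o----oo----o--oo
tick 5: oo---ooo---oo-o-
tick 6: ooo--o-oo--ooooo
tick 7: --oo-ooooo-o----
tick 7 is --oo-ooooo-o----, still not uniform -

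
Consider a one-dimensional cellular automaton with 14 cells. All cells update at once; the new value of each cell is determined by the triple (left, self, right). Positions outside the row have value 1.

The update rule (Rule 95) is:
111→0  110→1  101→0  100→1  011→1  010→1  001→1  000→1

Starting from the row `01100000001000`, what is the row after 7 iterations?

01111111111111
01000000000000
01111111111111  (repeats iteration 1; period 2)
iteration 7: 01111111111111

01111111111111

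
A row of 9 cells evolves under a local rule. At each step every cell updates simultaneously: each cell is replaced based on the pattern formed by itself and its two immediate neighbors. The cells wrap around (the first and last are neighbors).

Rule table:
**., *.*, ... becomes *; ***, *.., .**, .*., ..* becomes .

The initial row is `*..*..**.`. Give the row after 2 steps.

.......**
.*****..*

.*****..*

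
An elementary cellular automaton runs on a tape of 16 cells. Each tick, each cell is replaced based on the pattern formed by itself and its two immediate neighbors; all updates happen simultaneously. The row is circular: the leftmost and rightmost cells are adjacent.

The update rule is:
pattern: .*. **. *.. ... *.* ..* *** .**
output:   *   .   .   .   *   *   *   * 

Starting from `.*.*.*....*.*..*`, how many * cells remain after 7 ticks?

12

tick 1: ******...****.**
tick 2: *****...****.***
tick 3: ****...****.****
tick 4: ***...****.*****
tick 5: **...****.******
tick 6: *...****.*******
tick 7: ...****.********
count of *: 12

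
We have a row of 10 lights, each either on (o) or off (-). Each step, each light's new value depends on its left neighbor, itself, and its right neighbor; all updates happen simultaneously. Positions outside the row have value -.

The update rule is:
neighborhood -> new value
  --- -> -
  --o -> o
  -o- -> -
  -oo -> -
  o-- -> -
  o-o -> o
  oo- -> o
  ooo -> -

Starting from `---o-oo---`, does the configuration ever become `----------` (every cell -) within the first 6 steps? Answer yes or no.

step 1: --o-o-o---
step 2: -o-o-o----
step 3: o-o-o-----
step 4: -o-o------
step 5: o-o-------
step 6: -o--------
step 6 is -o--------, still not uniform -

no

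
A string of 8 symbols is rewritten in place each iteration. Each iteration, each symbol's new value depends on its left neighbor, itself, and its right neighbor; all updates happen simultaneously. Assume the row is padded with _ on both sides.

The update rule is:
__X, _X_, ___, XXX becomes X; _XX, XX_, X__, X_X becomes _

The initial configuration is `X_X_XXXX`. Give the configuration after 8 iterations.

X_X__XX_
X_X_X___
X_X_X_XX
X_X_X___  (repeats iteration 2; period 2)
iteration 8: X_X_X___

X_X_X___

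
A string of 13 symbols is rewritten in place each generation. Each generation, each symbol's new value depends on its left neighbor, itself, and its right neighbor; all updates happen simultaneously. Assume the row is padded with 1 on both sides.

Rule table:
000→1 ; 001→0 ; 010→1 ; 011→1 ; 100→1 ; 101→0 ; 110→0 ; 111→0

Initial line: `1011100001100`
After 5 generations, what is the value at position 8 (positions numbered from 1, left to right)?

0010011101010
1011010001010
0010011101010  (repeats generation 1; period 2)
generation 5: 0010011101010
position 8 holds 1

1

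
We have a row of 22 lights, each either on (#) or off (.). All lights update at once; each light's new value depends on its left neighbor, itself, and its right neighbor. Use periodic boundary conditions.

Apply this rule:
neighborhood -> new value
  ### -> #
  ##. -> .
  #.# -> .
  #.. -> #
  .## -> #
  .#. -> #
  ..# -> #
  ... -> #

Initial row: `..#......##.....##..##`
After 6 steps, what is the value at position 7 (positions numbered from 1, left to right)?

.

step 1: ##########.######.###.
step 2: #########..#####..##..
step 3: ########.######.###.##
step 4: #######..#####..##..##
step 5: ######.######.###.####
step 6: #####..#####..##..####
position 7 holds .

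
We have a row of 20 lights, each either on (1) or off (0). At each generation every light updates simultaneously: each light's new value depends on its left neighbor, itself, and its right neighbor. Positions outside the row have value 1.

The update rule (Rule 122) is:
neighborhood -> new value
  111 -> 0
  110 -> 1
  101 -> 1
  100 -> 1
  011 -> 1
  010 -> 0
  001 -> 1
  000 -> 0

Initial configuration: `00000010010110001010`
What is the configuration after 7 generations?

generation 1: 10000101101111010101
generation 2: 11001011111001101011
generation 3: 01110110001111110110
generation 4: 11011111011000011111
generation 5: 01110001111100110000
generation 6: 11011011000111111001
generation 7: 01111111101100001111

01111111101100001111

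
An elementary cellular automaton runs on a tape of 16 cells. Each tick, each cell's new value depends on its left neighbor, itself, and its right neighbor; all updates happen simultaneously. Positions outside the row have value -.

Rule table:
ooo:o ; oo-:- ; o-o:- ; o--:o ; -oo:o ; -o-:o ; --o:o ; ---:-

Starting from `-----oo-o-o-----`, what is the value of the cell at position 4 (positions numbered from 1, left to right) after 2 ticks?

o

tick 1: ----oo--o-oo----
tick 2: ---oo-ooo-o-o---
position 4 holds o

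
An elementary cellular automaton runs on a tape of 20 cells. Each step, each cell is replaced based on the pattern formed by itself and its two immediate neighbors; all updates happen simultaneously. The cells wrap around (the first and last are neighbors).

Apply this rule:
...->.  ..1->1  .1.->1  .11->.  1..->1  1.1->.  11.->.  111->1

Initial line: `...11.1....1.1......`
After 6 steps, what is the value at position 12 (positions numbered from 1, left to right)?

..1...11..11.11.....
.111.1..11.....1....
1.1..111..1...111...
1.111.1.1111.1.1.1.1
...1..1..11..1.1.1..
..1111111..111.1.11.
position 12 holds 1

1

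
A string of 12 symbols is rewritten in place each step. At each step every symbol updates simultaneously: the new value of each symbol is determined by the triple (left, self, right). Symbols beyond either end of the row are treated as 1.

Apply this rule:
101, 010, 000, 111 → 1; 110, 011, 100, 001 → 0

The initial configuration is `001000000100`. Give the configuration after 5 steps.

step 1: 001011110100
step 2: 001101101100
step 3: 000010010000
step 4: 011010010110
step 5: 100110011001

100110011001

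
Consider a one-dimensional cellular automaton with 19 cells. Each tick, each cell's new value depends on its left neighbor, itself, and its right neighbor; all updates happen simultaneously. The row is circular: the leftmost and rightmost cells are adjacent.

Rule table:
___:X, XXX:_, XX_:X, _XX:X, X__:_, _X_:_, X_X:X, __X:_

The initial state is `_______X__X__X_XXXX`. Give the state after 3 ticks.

XX_X__XX____XXXX_X_

tick 1: _XXXXX________XX__X
tick 2: XX___X_XXXXXX_XX___
tick 3: XX_X__XX____XXXX_X_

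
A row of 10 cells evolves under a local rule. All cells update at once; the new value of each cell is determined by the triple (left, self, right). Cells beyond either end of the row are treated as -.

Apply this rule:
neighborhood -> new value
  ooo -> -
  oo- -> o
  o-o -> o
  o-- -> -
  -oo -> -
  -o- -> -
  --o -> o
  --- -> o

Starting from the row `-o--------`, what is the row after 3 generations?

oo--ooooo-

o--ooooooo
--o------o
oo--ooooo-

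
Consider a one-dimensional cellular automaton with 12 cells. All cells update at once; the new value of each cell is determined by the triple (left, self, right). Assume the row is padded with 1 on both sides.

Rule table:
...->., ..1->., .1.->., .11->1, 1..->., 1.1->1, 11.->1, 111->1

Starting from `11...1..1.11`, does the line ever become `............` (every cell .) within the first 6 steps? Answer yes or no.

no

11.......111
11.......111  (fixed point — unchanged through step 6)
step 6 is 11.......111, still not uniform .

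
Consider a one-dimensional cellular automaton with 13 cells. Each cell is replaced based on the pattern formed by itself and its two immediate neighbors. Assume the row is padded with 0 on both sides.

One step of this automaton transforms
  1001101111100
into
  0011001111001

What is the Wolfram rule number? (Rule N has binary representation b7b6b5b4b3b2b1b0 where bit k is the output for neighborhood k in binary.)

139

position 7: 111 → 1  (bit 7 = 1)
position 4: 110 → 0  (bit 6 = 0)
position 5: 101 → 0  (bit 5 = 0)
position 1: 100 → 0  (bit 4 = 0)
position 3: 011 → 1  (bit 3 = 1)
position 0: 010 → 0  (bit 2 = 0)
position 2: 001 → 1  (bit 1 = 1)
position 12: 000 → 1  (bit 0 = 1)
bits b7..b0 = 10001011 = 139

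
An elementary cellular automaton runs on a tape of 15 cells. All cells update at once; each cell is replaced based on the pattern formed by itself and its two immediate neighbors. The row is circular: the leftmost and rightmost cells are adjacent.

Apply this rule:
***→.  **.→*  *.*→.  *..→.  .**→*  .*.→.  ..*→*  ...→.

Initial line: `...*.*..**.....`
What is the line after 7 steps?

..*....***.....
.*....**.*.....
*....***.......
....**.*......*
...***.......*.
..**.*......*..
.***.......*...

.***.......*...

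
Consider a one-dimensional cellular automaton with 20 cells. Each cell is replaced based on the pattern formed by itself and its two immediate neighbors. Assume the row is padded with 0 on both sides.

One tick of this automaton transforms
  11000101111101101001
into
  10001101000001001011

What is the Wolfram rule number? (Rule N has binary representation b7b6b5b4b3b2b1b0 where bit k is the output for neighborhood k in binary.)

14

position 8: 111 → 0  (bit 7 = 0)
position 1: 110 → 0  (bit 6 = 0)
position 6: 101 → 0  (bit 5 = 0)
position 2: 100 → 0  (bit 4 = 0)
position 0: 011 → 1  (bit 3 = 1)
position 5: 010 → 1  (bit 2 = 1)
position 4: 001 → 1  (bit 1 = 1)
position 3: 000 → 0  (bit 0 = 0)
bits b7..b0 = 00001110 = 14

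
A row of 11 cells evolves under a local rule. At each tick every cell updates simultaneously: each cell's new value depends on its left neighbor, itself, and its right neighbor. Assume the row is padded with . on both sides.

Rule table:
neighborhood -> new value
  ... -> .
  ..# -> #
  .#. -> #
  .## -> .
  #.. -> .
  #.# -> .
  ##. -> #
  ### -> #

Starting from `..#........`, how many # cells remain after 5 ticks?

tick 1: .##........
tick 2: #.#........
tick 3: #.#........  (fixed point — unchanged through tick 5)
count of #: 2

2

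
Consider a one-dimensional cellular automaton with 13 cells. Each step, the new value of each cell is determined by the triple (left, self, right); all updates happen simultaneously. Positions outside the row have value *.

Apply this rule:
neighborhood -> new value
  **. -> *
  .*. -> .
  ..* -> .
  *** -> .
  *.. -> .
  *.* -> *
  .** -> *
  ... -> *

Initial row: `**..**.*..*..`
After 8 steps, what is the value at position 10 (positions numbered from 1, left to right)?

*

.*..***......
*...*.*.****.
*.*..*.**..**
**....***..*.
.*.**.*.*...*
*.****.*..*.*
***..**....**
..*..**.**.*.
position 10 holds *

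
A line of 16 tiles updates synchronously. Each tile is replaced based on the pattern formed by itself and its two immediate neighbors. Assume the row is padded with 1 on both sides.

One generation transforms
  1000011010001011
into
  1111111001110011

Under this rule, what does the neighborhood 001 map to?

1

At position 4 the neighborhood is 001; the next row has 1 there.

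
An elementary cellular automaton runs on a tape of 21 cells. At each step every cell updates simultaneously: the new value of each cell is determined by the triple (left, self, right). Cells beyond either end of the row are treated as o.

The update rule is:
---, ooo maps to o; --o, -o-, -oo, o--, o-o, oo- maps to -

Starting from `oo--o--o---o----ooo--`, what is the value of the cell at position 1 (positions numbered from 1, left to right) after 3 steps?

-

step 1: o--------o---oo--o---
step 2: --oooooo---o-------o-
step 3: ---oooo--o---ooooo---
position 1 holds -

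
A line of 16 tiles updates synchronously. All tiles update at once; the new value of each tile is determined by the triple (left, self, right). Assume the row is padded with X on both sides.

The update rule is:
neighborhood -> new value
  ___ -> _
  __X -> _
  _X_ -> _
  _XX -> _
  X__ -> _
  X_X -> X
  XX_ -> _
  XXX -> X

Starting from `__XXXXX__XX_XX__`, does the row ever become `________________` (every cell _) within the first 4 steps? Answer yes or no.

___XXX_____X____
____X___________
________________
all cells are _ at step 3

yes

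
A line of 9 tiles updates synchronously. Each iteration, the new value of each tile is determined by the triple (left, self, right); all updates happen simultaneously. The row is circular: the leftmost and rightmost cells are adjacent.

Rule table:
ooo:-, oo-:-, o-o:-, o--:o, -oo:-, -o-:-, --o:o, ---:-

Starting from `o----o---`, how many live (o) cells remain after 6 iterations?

2

-o--o-o-o
--oo-----
-o--o----
o-oo-o---
------o-o
o----o---
count of o: 2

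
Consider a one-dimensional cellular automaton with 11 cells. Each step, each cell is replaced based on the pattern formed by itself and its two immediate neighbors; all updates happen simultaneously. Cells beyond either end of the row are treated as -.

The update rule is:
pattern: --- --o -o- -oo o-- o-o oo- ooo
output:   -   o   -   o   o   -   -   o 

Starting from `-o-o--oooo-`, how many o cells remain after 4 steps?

6

step 1: o---ooooo-o
step 2: -o-ooooo---
step 3: o--oooo-o--
step 4: -ooooo---o-
count of o: 6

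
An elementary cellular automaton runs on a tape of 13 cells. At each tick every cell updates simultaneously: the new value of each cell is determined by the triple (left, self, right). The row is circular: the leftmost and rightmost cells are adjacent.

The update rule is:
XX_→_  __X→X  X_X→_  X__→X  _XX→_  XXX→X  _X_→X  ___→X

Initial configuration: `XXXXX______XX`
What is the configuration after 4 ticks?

_X__X______X_

tick 1: XXXX_XXXXXX_X
tick 2: XXX___XXXX___
tick 3: _X_XXX_XX_XXX
tick 4: _X__X______X_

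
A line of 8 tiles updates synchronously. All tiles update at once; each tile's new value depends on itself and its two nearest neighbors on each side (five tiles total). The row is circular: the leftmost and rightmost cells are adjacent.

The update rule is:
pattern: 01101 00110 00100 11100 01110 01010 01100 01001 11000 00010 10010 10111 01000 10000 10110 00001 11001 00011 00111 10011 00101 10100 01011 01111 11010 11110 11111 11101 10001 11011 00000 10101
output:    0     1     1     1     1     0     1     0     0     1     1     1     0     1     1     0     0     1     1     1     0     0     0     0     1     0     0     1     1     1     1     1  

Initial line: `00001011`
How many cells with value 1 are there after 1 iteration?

4

iteration 1: 01010011
count of 1: 4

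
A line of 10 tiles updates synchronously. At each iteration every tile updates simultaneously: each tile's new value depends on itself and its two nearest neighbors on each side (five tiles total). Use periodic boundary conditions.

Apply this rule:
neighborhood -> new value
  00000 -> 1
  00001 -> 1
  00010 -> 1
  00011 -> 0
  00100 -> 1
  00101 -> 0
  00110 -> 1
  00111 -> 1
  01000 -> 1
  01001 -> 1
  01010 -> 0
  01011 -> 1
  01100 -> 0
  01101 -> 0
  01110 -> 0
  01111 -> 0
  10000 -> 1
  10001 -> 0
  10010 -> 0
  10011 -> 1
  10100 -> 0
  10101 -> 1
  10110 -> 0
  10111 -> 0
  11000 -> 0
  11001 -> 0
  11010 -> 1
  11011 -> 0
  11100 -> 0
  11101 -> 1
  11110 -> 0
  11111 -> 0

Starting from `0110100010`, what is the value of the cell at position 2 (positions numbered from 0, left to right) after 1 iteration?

1101010111
position 2 holds 0

0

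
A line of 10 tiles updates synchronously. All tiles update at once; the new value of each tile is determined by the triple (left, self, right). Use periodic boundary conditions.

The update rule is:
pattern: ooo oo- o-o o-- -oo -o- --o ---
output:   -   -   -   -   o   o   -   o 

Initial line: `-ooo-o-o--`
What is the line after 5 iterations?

-o---o-o-o
-o-o-o-o-o
-o-o-o-o-o  (fixed point — unchanged through iteration 5)

-o-o-o-o-o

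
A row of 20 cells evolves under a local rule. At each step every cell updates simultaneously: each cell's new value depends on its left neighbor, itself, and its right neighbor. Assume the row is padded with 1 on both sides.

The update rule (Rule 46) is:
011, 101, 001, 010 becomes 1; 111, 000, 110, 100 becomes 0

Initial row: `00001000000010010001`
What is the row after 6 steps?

step 1: 00011000000110110011
step 2: 00110000001101100110
step 3: 01100000011011001101
step 4: 11000000110110011011
step 5: 00000001101100110110
step 6: 00000011011001101101

00000011011001101101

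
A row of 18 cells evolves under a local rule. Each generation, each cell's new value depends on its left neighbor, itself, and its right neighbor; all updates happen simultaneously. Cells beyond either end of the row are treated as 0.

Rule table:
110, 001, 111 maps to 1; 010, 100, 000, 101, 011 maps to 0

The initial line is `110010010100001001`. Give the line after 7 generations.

010100100000010010
100001000000100100
000010000001001000
000100000010010000
001000000100100000
010000001001000000
100000010010000000

100000010010000000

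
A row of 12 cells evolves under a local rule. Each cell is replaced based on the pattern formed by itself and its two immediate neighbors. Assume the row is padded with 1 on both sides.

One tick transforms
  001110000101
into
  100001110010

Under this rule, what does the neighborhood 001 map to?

At position 1 the neighborhood is 001; the next row has 0 there.

0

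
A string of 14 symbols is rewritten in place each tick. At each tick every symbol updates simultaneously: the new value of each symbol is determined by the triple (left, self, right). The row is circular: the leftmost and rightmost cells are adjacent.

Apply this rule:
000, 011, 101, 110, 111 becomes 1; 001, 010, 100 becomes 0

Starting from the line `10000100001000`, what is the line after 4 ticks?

tick 1: 00110001100010
tick 2: 10110101101000
tick 3: 01111011110010
tick 4: 01111111110000

01111111110000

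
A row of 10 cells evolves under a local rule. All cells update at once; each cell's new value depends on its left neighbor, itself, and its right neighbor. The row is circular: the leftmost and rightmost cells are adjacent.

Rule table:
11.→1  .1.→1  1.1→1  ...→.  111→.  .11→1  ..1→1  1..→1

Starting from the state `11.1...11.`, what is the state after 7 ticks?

...11.11..

11111.1111
....111...
...11.11..
..1111111.
.11.....11
1111...111
...11.11..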